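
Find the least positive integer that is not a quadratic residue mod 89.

(2/89) = +1, so 2 is a residue.
(3/89) = −1, so 3 is the smallest positive non-residue mod 89.

3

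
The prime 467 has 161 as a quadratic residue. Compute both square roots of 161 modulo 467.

90, 377

Since 467 ≡ 3 (mod 4), a square root of 161 is 161^((467+1)/4) = 161^117 mod 467.
Repeated squaring: 161^2≡236, 161^4≡123, 161^8≡185, 161^16≡134, 161^32≡210, 161^64≡202 (mod 467).
161^117 = 161^(64+32+16+4+1) ≡ 90 (mod 467).
Check: 90² = 8100 ≡ 161 (mod 467). The two roots are 90 and 377.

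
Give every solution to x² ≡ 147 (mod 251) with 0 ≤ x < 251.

30, 221

Since 251 ≡ 3 (mod 4), a square root of 147 is 147^((251+1)/4) = 147^63 mod 251.
Repeated squaring: 147^2≡23, 147^4≡27, 147^8≡227, 147^16≡74, 147^32≡205 (mod 251).
147^63 = 147^(32+16+8+4+2+1) ≡ 221 (mod 251).
Check: 221² = 48841 ≡ 147 (mod 251). The two roots are 30 and 221.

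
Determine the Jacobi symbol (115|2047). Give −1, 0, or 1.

0

Reciprocity: 115 ≡ 3 and 2047 ≡ 3 (mod 4), so (115/2047) = −(2047/115).
Reduce top mod 115: now compute (92/115).
Pull out 2^2: since 115 ≡ 3 (mod 8), (2/115) = -1, so (2/115)^2 = +1.
Reciprocity: 23 ≡ 3 and 115 ≡ 3 (mod 4), so (23/115) = −(115/23).
Reduce top mod 23: now compute (0/23).
Top reduces to 0: gcd > 1, so the symbol is 0.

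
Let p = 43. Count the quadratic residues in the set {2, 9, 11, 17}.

(2/43) = -1 → non-residue.
(9/43) = +1 → QR.
(11/43) = +1 → QR.
(17/43) = +1 → QR.
Total quadratic residues among the 4: 3.

3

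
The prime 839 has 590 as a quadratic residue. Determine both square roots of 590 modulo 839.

Since 839 ≡ 3 (mod 4), a square root of 590 is 590^((839+1)/4) = 590^210 mod 839.
Repeated squaring: 590^2≡754, 590^4≡513, 590^8≡562, 590^16≡380, 590^32≡92, 590^64≡74, 590^128≡442 (mod 839).
590^210 = 590^(128+64+16+2) ≡ 400 (mod 839).
Check: 400² = 160000 ≡ 590 (mod 839). The two roots are 400 and 439.

400, 439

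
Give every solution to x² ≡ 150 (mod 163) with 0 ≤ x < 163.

Since 163 ≡ 3 (mod 4), a square root of 150 is 150^((163+1)/4) = 150^41 mod 163.
Repeated squaring: 150^2≡6, 150^4≡36, 150^8≡155, 150^16≡64, 150^32≡21 (mod 163).
150^41 = 150^(32+8+1) ≡ 65 (mod 163).
Check: 65² = 4225 ≡ 150 (mod 163). The two roots are 65 and 98.

65, 98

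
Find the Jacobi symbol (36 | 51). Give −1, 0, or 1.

Pull out 2^2: since 51 ≡ 3 (mod 8), (2/51) = -1, so (2/51)^2 = +1.
Reciprocity: 9 ≡ 1 and 51 ≡ 3 (mod 4), so (9/51) = +(51/9).
Reduce top mod 9: now compute (6/9).
Pull out 2: since 9 ≡ 1 (mod 8), (2/9) = +1.
Reciprocity: 3 ≡ 3 and 9 ≡ 1 (mod 4), so (3/9) = +(9/3).
Reduce top mod 3: now compute (0/3).
Top reduces to 0: gcd > 1, so the symbol is 0.

0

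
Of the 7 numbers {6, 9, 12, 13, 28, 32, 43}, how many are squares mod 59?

3

(6/59) = -1 → non-residue.
(9/59) = +1 → QR.
(12/59) = +1 → QR.
(13/59) = -1 → non-residue.
(28/59) = +1 → QR.
(32/59) = -1 → non-residue.
(43/59) = -1 → non-residue.
Total quadratic residues among the 7: 3.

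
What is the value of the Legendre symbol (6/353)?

Pull out 2: since 353 ≡ 1 (mod 8), (2/353) = +1.
Reciprocity: 3 ≡ 3 and 353 ≡ 1 (mod 4), so (3/353) = +(353/3).
Reduce top mod 3: now compute (2/3).
Pull out 2: since 3 ≡ 3 (mod 8), (2/3) = -1.
Reached (1/3) = 1. Collecting the sign flips along the way, the symbol is -1.

-1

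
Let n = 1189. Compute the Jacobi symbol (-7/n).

First reduce: -7 ≡ 1182 (mod 1189).
Pull out 2: since 1189 ≡ 5 (mod 8), (2/1189) = -1.
Reciprocity: 591 ≡ 3 and 1189 ≡ 1 (mod 4), so (591/1189) = +(1189/591).
Reduce top mod 591: now compute (7/591).
Reciprocity: 7 ≡ 3 and 591 ≡ 3 (mod 4), so (7/591) = −(591/7).
Reduce top mod 7: now compute (3/7).
Reciprocity: 3 ≡ 3 and 7 ≡ 3 (mod 4), so (3/7) = −(7/3).
Reduce top mod 3: now compute (1/3).
Reached (1/3) = 1. Collecting the sign flips along the way, the symbol is -1.

-1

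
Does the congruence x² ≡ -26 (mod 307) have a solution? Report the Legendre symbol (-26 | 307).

-1

Euler's criterion: (-26/307) ≡ 281^153 (mod 307).
281^2 ≡ 62 (mod 307)
281^4 ≡ 160 (mod 307)
281^8 ≡ 119 (mod 307)
281^16 ≡ 39 (mod 307)
281^32 ≡ 293 (mod 307)
281^64 ≡ 196 (mod 307)
281^128 ≡ 41 (mod 307)
281^153 = 281^(128+16+8+1) ≡ 306 (mod 307).
Result is 306 ≡ −1, so (-26/307) = −1.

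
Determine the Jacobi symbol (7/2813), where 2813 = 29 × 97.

-1

Reciprocity: 7 ≡ 3 and 2813 ≡ 1 (mod 4), so (7/2813) = +(2813/7).
Reduce top mod 7: now compute (6/7).
Pull out 2: since 7 ≡ 7 (mod 8), (2/7) = +1.
Reciprocity: 3 ≡ 3 and 7 ≡ 3 (mod 4), so (3/7) = −(7/3).
Reduce top mod 3: now compute (1/3).
Reached (1/3) = 1. Collecting the sign flips along the way, the symbol is -1.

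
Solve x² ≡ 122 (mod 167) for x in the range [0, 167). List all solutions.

Since 167 ≡ 3 (mod 4), a square root of 122 is 122^((167+1)/4) = 122^42 mod 167.
Repeated squaring: 122^2≡21, 122^4≡107, 122^8≡93, 122^16≡132, 122^32≡56 (mod 167).
122^42 = 122^(32+8+2) ≡ 150 (mod 167).
Check: 150² = 22500 ≡ 122 (mod 167). The two roots are 17 and 150.

17, 150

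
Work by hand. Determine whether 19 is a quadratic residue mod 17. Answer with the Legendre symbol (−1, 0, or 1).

1

First reduce: 19 ≡ 2 (mod 17).
Pull out 2: since 17 ≡ 1 (mod 8), (2/17) = +1.
Reached (1/17) = 1. Collecting the sign flips along the way, the symbol is +1.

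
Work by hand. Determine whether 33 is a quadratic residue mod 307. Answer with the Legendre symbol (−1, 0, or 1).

Euler's criterion: (33/307) ≡ 33^153 (mod 307).
33^2 ≡ 168 (mod 307)
33^4 ≡ 287 (mod 307)
33^8 ≡ 93 (mod 307)
33^16 ≡ 53 (mod 307)
33^32 ≡ 46 (mod 307)
33^64 ≡ 274 (mod 307)
33^128 ≡ 168 (mod 307)
33^153 = 33^(128+16+8+1) ≡ 306 (mod 307).
Result is 306 ≡ −1, so (33/307) = −1.

-1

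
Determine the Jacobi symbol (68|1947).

1

Pull out 2^2: since 1947 ≡ 3 (mod 8), (2/1947) = -1, so (2/1947)^2 = +1.
Reciprocity: 17 ≡ 1 and 1947 ≡ 3 (mod 4), so (17/1947) = +(1947/17).
Reduce top mod 17: now compute (9/17).
Reciprocity: 9 ≡ 1 and 17 ≡ 1 (mod 4), so (9/17) = +(17/9).
Reduce top mod 9: now compute (8/9).
Pull out 2^3: since 9 ≡ 1 (mod 8), (2/9) = +1, so (2/9)^3 = +1.
Reached (1/9) = 1. Collecting the sign flips along the way, the symbol is +1.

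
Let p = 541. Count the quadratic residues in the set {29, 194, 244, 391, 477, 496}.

3

(29/541) = -1 → non-residue.
(194/541) = +1 → QR.
(244/541) = -1 → non-residue.
(391/541) = -1 → non-residue.
(477/541) = +1 → QR.
(496/541) = +1 → QR.
Total quadratic residues among the 6: 3.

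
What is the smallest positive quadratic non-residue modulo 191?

7

(2/191) = +1, so 2 is a residue.
(3/191) = +1, so 3 is a residue.
(4/191) = +1, so 4 is a residue.
(5/191) = +1, so 5 is a residue.
(6/191) = +1, so 6 is a residue.
(7/191) = −1, so 7 is the smallest positive non-residue mod 191.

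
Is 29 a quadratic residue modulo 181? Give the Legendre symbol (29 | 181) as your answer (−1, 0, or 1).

1

Reciprocity: 29 ≡ 1 and 181 ≡ 1 (mod 4), so (29/181) = +(181/29).
Reduce top mod 29: now compute (7/29).
Reciprocity: 7 ≡ 3 and 29 ≡ 1 (mod 4), so (7/29) = +(29/7).
Reduce top mod 7: now compute (1/7).
Reached (1/7) = 1. Collecting the sign flips along the way, the symbol is +1.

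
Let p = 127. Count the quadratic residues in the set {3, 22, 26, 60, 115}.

(3/127) = -1 → non-residue.
(22/127) = +1 → QR.
(26/127) = +1 → QR.
(60/127) = +1 → QR.
(115/127) = +1 → QR.
Total quadratic residues among the 5: 4.

4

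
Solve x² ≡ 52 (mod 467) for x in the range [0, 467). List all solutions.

Since 467 ≡ 3 (mod 4), a square root of 52 is 52^((467+1)/4) = 52^117 mod 467.
Repeated squaring: 52^2≡369, 52^4≡264, 52^8≡113, 52^16≡160, 52^32≡382, 52^64≡220 (mod 467).
52^117 = 52^(64+32+16+4+1) ≡ 156 (mod 467).
Check: 156² = 24336 ≡ 52 (mod 467). The two roots are 156 and 311.

156, 311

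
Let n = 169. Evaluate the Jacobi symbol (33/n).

1

Reciprocity: 33 ≡ 1 and 169 ≡ 1 (mod 4), so (33/169) = +(169/33).
Reduce top mod 33: now compute (4/33).
Pull out 2^2: since 33 ≡ 1 (mod 8), (2/33) = +1, so (2/33)^2 = +1.
Reached (1/33) = 1. Collecting the sign flips along the way, the symbol is +1.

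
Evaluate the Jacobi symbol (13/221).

Reciprocity: 13 ≡ 1 and 221 ≡ 1 (mod 4), so (13/221) = +(221/13).
Reduce top mod 13: now compute (0/13).
Top reduces to 0: gcd > 1, so the symbol is 0.

0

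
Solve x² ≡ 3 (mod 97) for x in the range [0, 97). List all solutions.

97 ≡ 1 (mod 4), so we find a root by search.
Trying successive values, 10² = 100 ≡ 3 (mod 97). The other root is 97 − 10 = 87.

10, 87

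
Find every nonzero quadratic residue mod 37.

Square k = 1,…,18 (k and 37−k give the same square):
1²=1, 2²=4, 3²=9, 4²=16, 5²=25, 6²=36, 7²≡12, 8²≡27, 9²≡7, 10²≡26, 11²≡10, 12²≡33, 13²≡21, 14²≡11, 15²≡3, 16²≡34, 17²≡30, 18²≡28 (mod 37).
So the quadratic residues mod 37 are {1, 3, 4, 7, 9, 10, 11, 12, 16, 21, 25, 26, 27, 28, 30, 33, 34, 36}.

1, 3, 4, 7, 9, 10, 11, 12, 16, 21, 25, 26, 27, 28, 30, 33, 34, 36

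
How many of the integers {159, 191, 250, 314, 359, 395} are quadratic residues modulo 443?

(159/443) = -1 → non-residue.
(191/443) = +1 → QR.
(250/443) = +1 → QR.
(314/443) = +1 → QR.
(359/443) = +1 → QR.
(395/443) = -1 → non-residue.
Total quadratic residues among the 6: 4.

4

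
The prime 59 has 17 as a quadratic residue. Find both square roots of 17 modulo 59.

28, 31

Since 59 ≡ 3 (mod 4), a square root of 17 is 17^((59+1)/4) = 17^15 mod 59.
Repeated squaring: 17^2≡53, 17^4≡36, 17^8≡57 (mod 59).
17^15 = 17^(8+4+2+1) ≡ 28 (mod 59).
Check: 28² = 784 ≡ 17 (mod 59). The two roots are 28 and 31.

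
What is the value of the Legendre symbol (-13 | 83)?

1

Euler's criterion: (-13/83) ≡ 70^41 (mod 83).
70^2 ≡ 3 (mod 83)
70^4 ≡ 9 (mod 83)
70^8 ≡ 81 (mod 83)
70^16 ≡ 4 (mod 83)
70^32 ≡ 16 (mod 83)
70^41 = 70^(32+8+1) ≡ 1 (mod 83).
Result is 1, so (-13/83) = 1.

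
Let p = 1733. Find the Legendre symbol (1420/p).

Pull out 2^2: since 1733 ≡ 5 (mod 8), (2/1733) = -1, so (2/1733)^2 = +1.
Reciprocity: 355 ≡ 3 and 1733 ≡ 1 (mod 4), so (355/1733) = +(1733/355).
Reduce top mod 355: now compute (313/355).
Reciprocity: 313 ≡ 1 and 355 ≡ 3 (mod 4), so (313/355) = +(355/313).
Reduce top mod 313: now compute (42/313).
Pull out 2: since 313 ≡ 1 (mod 8), (2/313) = +1.
Reciprocity: 21 ≡ 1 and 313 ≡ 1 (mod 4), so (21/313) = +(313/21).
Reduce top mod 21: now compute (19/21).
Reciprocity: 19 ≡ 3 and 21 ≡ 1 (mod 4), so (19/21) = +(21/19).
Reduce top mod 19: now compute (2/19).
Pull out 2: since 19 ≡ 3 (mod 8), (2/19) = -1.
Reached (1/19) = 1. Collecting the sign flips along the way, the symbol is -1.

-1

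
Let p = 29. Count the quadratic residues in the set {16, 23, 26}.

2

(16/29) = +1 → QR.
(23/29) = +1 → QR.
(26/29) = -1 → non-residue.
Total quadratic residues among the 3: 2.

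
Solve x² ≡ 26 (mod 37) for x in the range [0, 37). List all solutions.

37 ≡ 1 (mod 4), so we find a root by search.
Trying successive values, 10² = 100 ≡ 26 (mod 37). The other root is 37 − 10 = 27.

10, 27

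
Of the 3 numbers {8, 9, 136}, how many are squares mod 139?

2

(8/139) = -1 → non-residue.
(9/139) = +1 → QR.
(136/139) = +1 → QR.
Total quadratic residues among the 3: 2.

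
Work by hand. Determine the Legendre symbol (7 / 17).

Euler's criterion: (7/17) ≡ 7^8 (mod 17).
7^2 ≡ 15 (mod 17)
7^4 ≡ 4 (mod 17)
7^8 ≡ 16 (mod 17)
7^8 = 7^(8) ≡ 16 (mod 17).
Result is 16 ≡ −1, so (7/17) = −1.

-1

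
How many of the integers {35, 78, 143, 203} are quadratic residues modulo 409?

(35/409) = -1 → non-residue.
(78/409) = -1 → non-residue.
(143/409) = +1 → QR.
(203/409) = +1 → QR.
Total quadratic residues among the 4: 2.

2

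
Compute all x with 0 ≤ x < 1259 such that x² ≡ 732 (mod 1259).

444, 815

Since 1259 ≡ 3 (mod 4), a square root of 732 is 732^((1259+1)/4) = 732^315 mod 1259.
Repeated squaring: 732^2≡749, 732^4≡746, 732^8≡38, 732^16≡185, 732^32≡232, 732^64≡946, 732^128≡1026, 732^256≡152 (mod 1259).
732^315 = 732^(256+32+16+8+2+1) ≡ 444 (mod 1259).
Check: 444² = 197136 ≡ 732 (mod 1259). The two roots are 444 and 815.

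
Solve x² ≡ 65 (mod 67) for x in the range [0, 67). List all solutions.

20, 47

Since 67 ≡ 3 (mod 4), a square root of 65 is 65^((67+1)/4) = 65^17 mod 67.
Repeated squaring: 65^2≡4, 65^4≡16, 65^8≡55, 65^16≡10 (mod 67).
65^17 = 65^(16+1) ≡ 47 (mod 67).
Check: 47² = 2209 ≡ 65 (mod 67). The two roots are 20 and 47.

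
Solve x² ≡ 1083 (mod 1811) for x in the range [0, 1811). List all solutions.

Since 1811 ≡ 3 (mod 4), a square root of 1083 is 1083^((1811+1)/4) = 1083^453 mod 1811.
Repeated squaring: 1083^2≡1172, 1083^4≡846, 1083^8≡371, 1083^16≡5, 1083^32≡25, 1083^64≡625, 1083^128≡1260, 1083^256≡1164 (mod 1811).
1083^453 = 1083^(256+128+64+4+1) ≡ 1310 (mod 1811).
Check: 1310² = 1716100 ≡ 1083 (mod 1811). The two roots are 501 and 1310.

501, 1310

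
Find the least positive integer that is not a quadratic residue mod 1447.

3

(2/1447) = +1, so 2 is a residue.
(3/1447) = −1, so 3 is the smallest positive non-residue mod 1447.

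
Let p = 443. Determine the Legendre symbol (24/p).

Euler's criterion: (24/443) ≡ 24^221 (mod 443).
24^2 ≡ 133 (mod 443)
24^4 ≡ 412 (mod 443)
24^8 ≡ 75 (mod 443)
24^16 ≡ 309 (mod 443)
24^32 ≡ 236 (mod 443)
24^64 ≡ 321 (mod 443)
24^128 ≡ 265 (mod 443)
24^221 = 24^(128+64+16+8+4+1) ≡ 442 (mod 443).
Result is 442 ≡ −1, so (24/443) = −1.

-1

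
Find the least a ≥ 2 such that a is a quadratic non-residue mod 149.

2

(2/149) = −1, so 2 is the smallest positive non-residue mod 149.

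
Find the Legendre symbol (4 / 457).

1

Pull out 2^2: since 457 ≡ 1 (mod 8), (2/457) = +1, so (2/457)^2 = +1.
Reached (1/457) = 1. Collecting the sign flips along the way, the symbol is +1.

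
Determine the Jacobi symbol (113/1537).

Reciprocity: 113 ≡ 1 and 1537 ≡ 1 (mod 4), so (113/1537) = +(1537/113).
Reduce top mod 113: now compute (68/113).
Pull out 2^2: since 113 ≡ 1 (mod 8), (2/113) = +1, so (2/113)^2 = +1.
Reciprocity: 17 ≡ 1 and 113 ≡ 1 (mod 4), so (17/113) = +(113/17).
Reduce top mod 17: now compute (11/17).
Reciprocity: 11 ≡ 3 and 17 ≡ 1 (mod 4), so (11/17) = +(17/11).
Reduce top mod 11: now compute (6/11).
Pull out 2: since 11 ≡ 3 (mod 8), (2/11) = -1.
Reciprocity: 3 ≡ 3 and 11 ≡ 3 (mod 4), so (3/11) = −(11/3).
Reduce top mod 3: now compute (2/3).
Pull out 2: since 3 ≡ 3 (mod 8), (2/3) = -1.
Reached (1/3) = 1. Collecting the sign flips along the way, the symbol is -1.

-1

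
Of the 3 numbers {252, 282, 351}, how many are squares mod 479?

(252/479) = +1 → QR.
(282/479) = -1 → non-residue.
(351/479) = -1 → non-residue.
Total quadratic residues among the 3: 1.

1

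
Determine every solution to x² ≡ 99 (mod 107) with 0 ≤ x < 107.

45, 62

Since 107 ≡ 3 (mod 4), a square root of 99 is 99^((107+1)/4) = 99^27 mod 107.
Repeated squaring: 99^2≡64, 99^4≡30, 99^8≡44, 99^16≡10 (mod 107).
99^27 = 99^(16+8+2+1) ≡ 62 (mod 107).
Check: 62² = 3844 ≡ 99 (mod 107). The two roots are 45 and 62.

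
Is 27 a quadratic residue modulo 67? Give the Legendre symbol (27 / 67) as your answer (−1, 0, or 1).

Euler's criterion: (27/67) ≡ 27^33 (mod 67).
27^2 ≡ 59 (mod 67)
27^4 ≡ 64 (mod 67)
27^8 ≡ 9 (mod 67)
27^16 ≡ 14 (mod 67)
27^32 ≡ 62 (mod 67)
27^33 = 27^(32+1) ≡ 66 (mod 67).
Result is 66 ≡ −1, so (27/67) = −1.

-1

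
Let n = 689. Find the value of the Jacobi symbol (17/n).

Reciprocity: 17 ≡ 1 and 689 ≡ 1 (mod 4), so (17/689) = +(689/17).
Reduce top mod 17: now compute (9/17).
Reciprocity: 9 ≡ 1 and 17 ≡ 1 (mod 4), so (9/17) = +(17/9).
Reduce top mod 9: now compute (8/9).
Pull out 2^3: since 9 ≡ 1 (mod 8), (2/9) = +1, so (2/9)^3 = +1.
Reached (1/9) = 1. Collecting the sign flips along the way, the symbol is +1.

1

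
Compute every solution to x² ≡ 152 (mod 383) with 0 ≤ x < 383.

Since 383 ≡ 3 (mod 4), a square root of 152 is 152^((383+1)/4) = 152^96 mod 383.
Repeated squaring: 152^2≡124, 152^4≡56, 152^8≡72, 152^16≡205, 152^32≡278, 152^64≡301 (mod 383).
152^96 = 152^(64+32) ≡ 184 (mod 383).
Check: 184² = 33856 ≡ 152 (mod 383). The two roots are 184 and 199.

184, 199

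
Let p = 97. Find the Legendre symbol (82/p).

Pull out 2: since 97 ≡ 1 (mod 8), (2/97) = +1.
Reciprocity: 41 ≡ 1 and 97 ≡ 1 (mod 4), so (41/97) = +(97/41).
Reduce top mod 41: now compute (15/41).
Reciprocity: 15 ≡ 3 and 41 ≡ 1 (mod 4), so (15/41) = +(41/15).
Reduce top mod 15: now compute (11/15).
Reciprocity: 11 ≡ 3 and 15 ≡ 3 (mod 4), so (11/15) = −(15/11).
Reduce top mod 11: now compute (4/11).
Pull out 2^2: since 11 ≡ 3 (mod 8), (2/11) = -1, so (2/11)^2 = +1.
Reached (1/11) = 1. Collecting the sign flips along the way, the symbol is -1.

-1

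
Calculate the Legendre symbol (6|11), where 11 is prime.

-1

Pull out 2: since 11 ≡ 3 (mod 8), (2/11) = -1.
Reciprocity: 3 ≡ 3 and 11 ≡ 3 (mod 4), so (3/11) = −(11/3).
Reduce top mod 3: now compute (2/3).
Pull out 2: since 3 ≡ 3 (mod 8), (2/3) = -1.
Reached (1/3) = 1. Collecting the sign flips along the way, the symbol is -1.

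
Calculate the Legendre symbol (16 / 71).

1

Euler's criterion: (16/71) ≡ 16^35 (mod 71).
16^2 ≡ 43 (mod 71)
16^4 ≡ 3 (mod 71)
16^8 ≡ 9 (mod 71)
16^16 ≡ 10 (mod 71)
16^32 ≡ 29 (mod 71)
16^35 = 16^(32+2+1) ≡ 1 (mod 71).
Result is 1, so (16/71) = 1.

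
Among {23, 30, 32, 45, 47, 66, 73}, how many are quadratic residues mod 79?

4

(23/79) = +1 → QR.
(30/79) = -1 → non-residue.
(32/79) = +1 → QR.
(45/79) = +1 → QR.
(47/79) = -1 → non-residue.
(66/79) = -1 → non-residue.
(73/79) = +1 → QR.
Total quadratic residues among the 7: 4.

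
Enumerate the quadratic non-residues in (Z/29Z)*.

Square k = 1,…,14 (k and 29−k give the same square):
1²=1, 2²=4, 3²=9, 4²=16, 5²=25, 6²≡7, 7²≡20, 8²≡6, 9²≡23, 10²≡13, 11²≡5, 12²≡28, 13²≡24, 14²≡22 (mod 29).
The residues are {1, 4, 5, 6, 7, 9, 13, 16, 20, 22, 23, 24, 25, 28}; the non-residues are the remaining 14 nonzero classes.

2 3 8 10 11 12 14 15 17 18 19 21 26 27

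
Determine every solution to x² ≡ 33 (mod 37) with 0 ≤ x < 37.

37 ≡ 1 (mod 4), so we find a root by search.
Trying successive values, 12² = 144 ≡ 33 (mod 37). The other root is 37 − 12 = 25.

12, 25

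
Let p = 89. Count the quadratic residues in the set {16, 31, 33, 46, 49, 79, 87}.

4

(16/89) = +1 → QR.
(31/89) = -1 → non-residue.
(33/89) = -1 → non-residue.
(46/89) = -1 → non-residue.
(49/89) = +1 → QR.
(79/89) = +1 → QR.
(87/89) = +1 → QR.
Total quadratic residues among the 7: 4.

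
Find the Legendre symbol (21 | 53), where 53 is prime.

-1

Reciprocity: 21 ≡ 1 and 53 ≡ 1 (mod 4), so (21/53) = +(53/21).
Reduce top mod 21: now compute (11/21).
Reciprocity: 11 ≡ 3 and 21 ≡ 1 (mod 4), so (11/21) = +(21/11).
Reduce top mod 11: now compute (10/11).
Pull out 2: since 11 ≡ 3 (mod 8), (2/11) = -1.
Reciprocity: 5 ≡ 1 and 11 ≡ 3 (mod 4), so (5/11) = +(11/5).
Reduce top mod 5: now compute (1/5).
Reached (1/5) = 1. Collecting the sign flips along the way, the symbol is -1.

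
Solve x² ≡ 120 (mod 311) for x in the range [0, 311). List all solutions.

149, 162

Since 311 ≡ 3 (mod 4), a square root of 120 is 120^((311+1)/4) = 120^78 mod 311.
Repeated squaring: 120^2≡94, 120^4≡128, 120^8≡212, 120^16≡160, 120^32≡98, 120^64≡274 (mod 311).
120^78 = 120^(64+8+4+2) ≡ 162 (mod 311).
Check: 162² = 26244 ≡ 120 (mod 311). The two roots are 149 and 162.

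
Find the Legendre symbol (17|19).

1

Reciprocity: 17 ≡ 1 and 19 ≡ 3 (mod 4), so (17/19) = +(19/17).
Reduce top mod 17: now compute (2/17).
Pull out 2: since 17 ≡ 1 (mod 8), (2/17) = +1.
Reached (1/17) = 1. Collecting the sign flips along the way, the symbol is +1.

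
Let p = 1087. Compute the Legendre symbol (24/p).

-1

Euler's criterion: (24/1087) ≡ 24^543 (mod 1087).
24^2 ≡ 576 (mod 1087)
24^4 ≡ 241 (mod 1087)
24^8 ≡ 470 (mod 1087)
24^16 ≡ 239 (mod 1087)
24^32 ≡ 597 (mod 1087)
24^64 ≡ 960 (mod 1087)
24^128 ≡ 911 (mod 1087)
24^256 ≡ 540 (mod 1087)
24^512 ≡ 284 (mod 1087)
24^543 = 24^(512+16+8+4+2+1) ≡ 1086 (mod 1087).
Result is 1086 ≡ −1, so (24/1087) = −1.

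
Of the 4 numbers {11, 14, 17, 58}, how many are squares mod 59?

1

(11/59) = -1 → non-residue.
(14/59) = -1 → non-residue.
(17/59) = +1 → QR.
(58/59) = -1 → non-residue.
Total quadratic residues among the 4: 1.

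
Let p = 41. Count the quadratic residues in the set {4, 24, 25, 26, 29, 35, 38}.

(4/41) = +1 → QR.
(24/41) = -1 → non-residue.
(25/41) = +1 → QR.
(26/41) = -1 → non-residue.
(29/41) = -1 → non-residue.
(35/41) = -1 → non-residue.
(38/41) = -1 → non-residue.
Total quadratic residues among the 7: 2.

2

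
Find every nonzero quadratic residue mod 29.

1 4 5 6 7 9 13 16 20 22 23 24 25 28

Square k = 1,…,14 (k and 29−k give the same square):
1²=1, 2²=4, 3²=9, 4²=16, 5²=25, 6²≡7, 7²≡20, 8²≡6, 9²≡23, 10²≡13, 11²≡5, 12²≡28, 13²≡24, 14²≡22 (mod 29).
So the quadratic residues mod 29 are {1, 4, 5, 6, 7, 9, 13, 16, 20, 22, 23, 24, 25, 28}.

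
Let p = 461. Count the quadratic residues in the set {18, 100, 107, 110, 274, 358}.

4

(18/461) = -1 → non-residue.
(100/461) = +1 → QR.
(107/461) = +1 → QR.
(110/461) = +1 → QR.
(274/461) = -1 → non-residue.
(358/461) = +1 → QR.
Total quadratic residues among the 6: 4.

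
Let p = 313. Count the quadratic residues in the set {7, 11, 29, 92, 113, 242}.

4

(7/313) = -1 → non-residue.
(11/313) = +1 → QR.
(29/313) = +1 → QR.
(92/313) = -1 → non-residue.
(113/313) = +1 → QR.
(242/313) = +1 → QR.
Total quadratic residues among the 6: 4.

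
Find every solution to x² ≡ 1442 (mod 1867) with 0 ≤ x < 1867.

558, 1309

Since 1867 ≡ 3 (mod 4), a square root of 1442 is 1442^((1867+1)/4) = 1442^467 mod 1867.
Repeated squaring: 1442^2≡1393, 1442^4≡636, 1442^8≡1224, 1442^16≡842, 1442^32≡1371, 1442^64≡1439, 1442^128≡218, 1442^256≡849 (mod 1867).
1442^467 = 1442^(256+128+64+16+2+1) ≡ 558 (mod 1867).
Check: 558² = 311364 ≡ 1442 (mod 1867). The two roots are 558 and 1309.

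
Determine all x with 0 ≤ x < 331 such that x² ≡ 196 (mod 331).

Since 331 ≡ 3 (mod 4), a square root of 196 is 196^((331+1)/4) = 196^83 mod 331.
Repeated squaring: 196^2≡20, 196^4≡69, 196^8≡127, 196^16≡241, 196^32≡156, 196^64≡173 (mod 331).
196^83 = 196^(64+16+2+1) ≡ 14 (mod 331).
Check: 14² = 196 ≡ 196 (mod 331). The two roots are 14 and 317.

14, 317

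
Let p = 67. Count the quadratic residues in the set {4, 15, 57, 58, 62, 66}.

3

(4/67) = +1 → QR.
(15/67) = +1 → QR.
(57/67) = -1 → non-residue.
(58/67) = -1 → non-residue.
(62/67) = +1 → QR.
(66/67) = -1 → non-residue.
Total quadratic residues among the 6: 3.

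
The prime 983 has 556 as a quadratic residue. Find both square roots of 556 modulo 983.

244, 739

Since 983 ≡ 3 (mod 4), a square root of 556 is 556^((983+1)/4) = 556^246 mod 983.
Repeated squaring: 556^2≡474, 556^4≡552, 556^8≡957, 556^16≡676, 556^32≡864, 556^64≡399, 556^128≡938 (mod 983).
556^246 = 556^(128+64+32+16+4+2) ≡ 739 (mod 983).
Check: 739² = 546121 ≡ 556 (mod 983). The two roots are 244 and 739.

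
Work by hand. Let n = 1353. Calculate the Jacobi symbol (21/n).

0

Reciprocity: 21 ≡ 1 and 1353 ≡ 1 (mod 4), so (21/1353) = +(1353/21).
Reduce top mod 21: now compute (9/21).
Reciprocity: 9 ≡ 1 and 21 ≡ 1 (mod 4), so (9/21) = +(21/9).
Reduce top mod 9: now compute (3/9).
Reciprocity: 3 ≡ 3 and 9 ≡ 1 (mod 4), so (3/9) = +(9/3).
Reduce top mod 3: now compute (0/3).
Top reduces to 0: gcd > 1, so the symbol is 0.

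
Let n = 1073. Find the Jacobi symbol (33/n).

1

Reciprocity: 33 ≡ 1 and 1073 ≡ 1 (mod 4), so (33/1073) = +(1073/33).
Reduce top mod 33: now compute (17/33).
Reciprocity: 17 ≡ 1 and 33 ≡ 1 (mod 4), so (17/33) = +(33/17).
Reduce top mod 17: now compute (16/17).
Pull out 2^4: since 17 ≡ 1 (mod 8), (2/17) = +1, so (2/17)^4 = +1.
Reached (1/17) = 1. Collecting the sign flips along the way, the symbol is +1.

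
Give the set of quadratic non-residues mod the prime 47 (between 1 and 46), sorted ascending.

5,10,11,13,15,19,20,22,23,26,29,30,31,33,35,38,39,40,41,43,44,45,46

Square k = 1,…,23 (k and 47−k give the same square):
1²=1, 2²=4, 3²=9, 4²=16, 5²=25, 6²=36, 7²≡2, 8²≡17, 9²≡34, 10²≡6, 11²≡27, 12²≡3, 13²≡28, 14²≡8, 15²≡37, 16²≡21, 17²≡7, 18²≡42, 19²≡32, 20²≡24, 21²≡18, 22²≡14, 23²≡12 (mod 47).
The residues are {1, 2, 3, 4, 6, 7, 8, 9, 12, 14, 16, 17, 18, 21, 24, 25, 27, 28, 32, 34, 36, 37, 42}; the non-residues are the remaining 23 nonzero classes.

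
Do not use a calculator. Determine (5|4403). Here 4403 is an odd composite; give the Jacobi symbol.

-1

Reciprocity: 5 ≡ 1 and 4403 ≡ 3 (mod 4), so (5/4403) = +(4403/5).
Reduce top mod 5: now compute (3/5).
Reciprocity: 3 ≡ 3 and 5 ≡ 1 (mod 4), so (3/5) = +(5/3).
Reduce top mod 3: now compute (2/3).
Pull out 2: since 3 ≡ 3 (mod 8), (2/3) = -1.
Reached (1/3) = 1. Collecting the sign flips along the way, the symbol is -1.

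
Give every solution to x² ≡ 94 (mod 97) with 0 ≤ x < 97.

26, 71

97 ≡ 1 (mod 4), so we find a root by search.
Trying successive values, 26² = 676 ≡ 94 (mod 97). The other root is 97 − 26 = 71.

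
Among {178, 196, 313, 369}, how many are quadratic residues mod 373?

(178/373) = -1 → non-residue.
(196/373) = +1 → QR.
(313/373) = -1 → non-residue.
(369/373) = +1 → QR.
Total quadratic residues among the 4: 2.

2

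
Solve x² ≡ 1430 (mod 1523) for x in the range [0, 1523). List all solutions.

492, 1031

Since 1523 ≡ 3 (mod 4), a square root of 1430 is 1430^((1523+1)/4) = 1430^381 mod 1523.
Repeated squaring: 1430^2≡1034, 1430^4≡10, 1430^8≡100, 1430^16≡862, 1430^32≡1343, 1430^64≡417, 1430^128≡267, 1430^256≡1231 (mod 1523).
1430^381 = 1430^(256+64+32+16+8+4+1) ≡ 1031 (mod 1523).
Check: 1031² = 1062961 ≡ 1430 (mod 1523). The two roots are 492 and 1031.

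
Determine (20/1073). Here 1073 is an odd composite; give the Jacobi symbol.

-1

Pull out 2^2: since 1073 ≡ 1 (mod 8), (2/1073) = +1, so (2/1073)^2 = +1.
Reciprocity: 5 ≡ 1 and 1073 ≡ 1 (mod 4), so (5/1073) = +(1073/5).
Reduce top mod 5: now compute (3/5).
Reciprocity: 3 ≡ 3 and 5 ≡ 1 (mod 4), so (3/5) = +(5/3).
Reduce top mod 3: now compute (2/3).
Pull out 2: since 3 ≡ 3 (mod 8), (2/3) = -1.
Reached (1/3) = 1. Collecting the sign flips along the way, the symbol is -1.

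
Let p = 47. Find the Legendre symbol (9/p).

Euler's criterion: (9/47) ≡ 9^23 (mod 47).
9^2 ≡ 34 (mod 47)
9^4 ≡ 28 (mod 47)
9^8 ≡ 32 (mod 47)
9^16 ≡ 37 (mod 47)
9^23 = 9^(16+4+2+1) ≡ 1 (mod 47).
Result is 1, so (9/47) = 1.

1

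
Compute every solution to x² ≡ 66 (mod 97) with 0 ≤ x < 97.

39, 58

97 ≡ 1 (mod 4), so we find a root by search.
Trying successive values, 39² = 1521 ≡ 66 (mod 97). The other root is 97 − 39 = 58.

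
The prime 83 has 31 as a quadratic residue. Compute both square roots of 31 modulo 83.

Since 83 ≡ 3 (mod 4), a square root of 31 is 31^((83+1)/4) = 31^21 mod 83.
Repeated squaring: 31^2≡48, 31^4≡63, 31^8≡68, 31^16≡59 (mod 83).
31^21 = 31^(16+4+1) ≡ 23 (mod 83).
Check: 23² = 529 ≡ 31 (mod 83). The two roots are 23 and 60.

23, 60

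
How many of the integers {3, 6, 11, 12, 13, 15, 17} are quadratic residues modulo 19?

3

(3/19) = -1 → non-residue.
(6/19) = +1 → QR.
(11/19) = +1 → QR.
(12/19) = -1 → non-residue.
(13/19) = -1 → non-residue.
(15/19) = -1 → non-residue.
(17/19) = +1 → QR.
Total quadratic residues among the 7: 3.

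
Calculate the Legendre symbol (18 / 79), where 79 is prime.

1

Euler's criterion: (18/79) ≡ 18^39 (mod 79).
18^2 ≡ 8 (mod 79)
18^4 ≡ 64 (mod 79)
18^8 ≡ 67 (mod 79)
18^16 ≡ 65 (mod 79)
18^32 ≡ 38 (mod 79)
18^39 = 18^(32+4+2+1) ≡ 1 (mod 79).
Result is 1, so (18/79) = 1.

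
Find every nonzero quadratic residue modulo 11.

Square k = 1,…,5 (k and 11−k give the same square):
1²=1, 2²=4, 3²=9, 4²≡5, 5²≡3 (mod 11).
So the quadratic residues mod 11 are {1, 3, 4, 5, 9}.

1 3 4 5 9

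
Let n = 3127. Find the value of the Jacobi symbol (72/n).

Pull out 2^3: since 3127 ≡ 7 (mod 8), (2/3127) = +1, so (2/3127)^3 = +1.
Reciprocity: 9 ≡ 1 and 3127 ≡ 3 (mod 4), so (9/3127) = +(3127/9).
Reduce top mod 9: now compute (4/9).
Pull out 2^2: since 9 ≡ 1 (mod 8), (2/9) = +1, so (2/9)^2 = +1.
Reached (1/9) = 1. Collecting the sign flips along the way, the symbol is +1.

1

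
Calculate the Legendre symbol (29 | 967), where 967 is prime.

-1

Euler's criterion: (29/967) ≡ 29^483 (mod 967).
29^2 ≡ 841 (mod 967)
29^4 ≡ 404 (mod 967)
29^8 ≡ 760 (mod 967)
29^16 ≡ 301 (mod 967)
29^32 ≡ 670 (mod 967)
29^64 ≡ 212 (mod 967)
29^128 ≡ 462 (mod 967)
29^256 ≡ 704 (mod 967)
29^483 = 29^(256+128+64+32+2+1) ≡ 966 (mod 967).
Result is 966 ≡ −1, so (29/967) = −1.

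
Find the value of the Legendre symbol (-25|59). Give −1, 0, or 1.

First reduce: -25 ≡ 34 (mod 59).
Pull out 2: since 59 ≡ 3 (mod 8), (2/59) = -1.
Reciprocity: 17 ≡ 1 and 59 ≡ 3 (mod 4), so (17/59) = +(59/17).
Reduce top mod 17: now compute (8/17).
Pull out 2^3: since 17 ≡ 1 (mod 8), (2/17) = +1, so (2/17)^3 = +1.
Reached (1/17) = 1. Collecting the sign flips along the way, the symbol is -1.

-1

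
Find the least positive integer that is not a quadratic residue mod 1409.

3

(2/1409) = +1, so 2 is a residue.
(3/1409) = −1, so 3 is the smallest positive non-residue mod 1409.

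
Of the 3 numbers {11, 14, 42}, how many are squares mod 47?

2

(11/47) = -1 → non-residue.
(14/47) = +1 → QR.
(42/47) = +1 → QR.
Total quadratic residues among the 3: 2.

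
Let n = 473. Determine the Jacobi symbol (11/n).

Reciprocity: 11 ≡ 3 and 473 ≡ 1 (mod 4), so (11/473) = +(473/11).
Reduce top mod 11: now compute (0/11).
Top reduces to 0: gcd > 1, so the symbol is 0.

0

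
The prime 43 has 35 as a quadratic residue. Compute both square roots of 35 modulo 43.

11, 32

Since 43 ≡ 3 (mod 4), a square root of 35 is 35^((43+1)/4) = 35^11 mod 43.
Repeated squaring: 35^2≡21, 35^4≡11, 35^8≡35 (mod 43).
35^11 = 35^(8+2+1) ≡ 11 (mod 43).
Check: 11² = 121 ≡ 35 (mod 43). The two roots are 11 and 32.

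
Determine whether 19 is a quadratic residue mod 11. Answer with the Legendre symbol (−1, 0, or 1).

First reduce: 19 ≡ 8 (mod 11).
Pull out 2^3: since 11 ≡ 3 (mod 8), (2/11) = -1, so (2/11)^3 = -1.
Reached (1/11) = 1. Collecting the sign flips along the way, the symbol is -1.

-1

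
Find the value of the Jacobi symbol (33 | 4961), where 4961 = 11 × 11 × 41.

0

Reciprocity: 33 ≡ 1 and 4961 ≡ 1 (mod 4), so (33/4961) = +(4961/33).
Reduce top mod 33: now compute (11/33).
Reciprocity: 11 ≡ 3 and 33 ≡ 1 (mod 4), so (11/33) = +(33/11).
Reduce top mod 11: now compute (0/11).
Top reduces to 0: gcd > 1, so the symbol is 0.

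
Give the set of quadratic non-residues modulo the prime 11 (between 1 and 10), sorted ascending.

Square k = 1,…,5 (k and 11−k give the same square):
1²=1, 2²=4, 3²=9, 4²≡5, 5²≡3 (mod 11).
The residues are {1, 3, 4, 5, 9}; the non-residues are the remaining 5 nonzero classes.

2,6,7,8,10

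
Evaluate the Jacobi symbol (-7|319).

1

First reduce: -7 ≡ 312 (mod 319).
Pull out 2^3: since 319 ≡ 7 (mod 8), (2/319) = +1, so (2/319)^3 = +1.
Reciprocity: 39 ≡ 3 and 319 ≡ 3 (mod 4), so (39/319) = −(319/39).
Reduce top mod 39: now compute (7/39).
Reciprocity: 7 ≡ 3 and 39 ≡ 3 (mod 4), so (7/39) = −(39/7).
Reduce top mod 7: now compute (4/7).
Pull out 2^2: since 7 ≡ 7 (mod 8), (2/7) = +1, so (2/7)^2 = +1.
Reached (1/7) = 1. Collecting the sign flips along the way, the symbol is +1.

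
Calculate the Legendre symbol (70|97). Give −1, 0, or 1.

1

Euler's criterion: (70/97) ≡ 70^48 (mod 97).
70^2 ≡ 50 (mod 97)
70^4 ≡ 75 (mod 97)
70^8 ≡ 96 (mod 97)
70^16 ≡ 1 (mod 97)
70^32 ≡ 1 (mod 97)
70^48 = 70^(32+16) ≡ 1 (mod 97).
Result is 1, so (70/97) = 1.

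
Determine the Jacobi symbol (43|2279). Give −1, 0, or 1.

0

Reciprocity: 43 ≡ 3 and 2279 ≡ 3 (mod 4), so (43/2279) = −(2279/43).
Reduce top mod 43: now compute (0/43).
Top reduces to 0: gcd > 1, so the symbol is 0.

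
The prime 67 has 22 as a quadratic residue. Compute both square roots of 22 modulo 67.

Since 67 ≡ 3 (mod 4), a square root of 22 is 22^((67+1)/4) = 22^17 mod 67.
Repeated squaring: 22^2≡15, 22^4≡24, 22^8≡40, 22^16≡59 (mod 67).
22^17 = 22^(16+1) ≡ 25 (mod 67).
Check: 25² = 625 ≡ 22 (mod 67). The two roots are 25 and 42.

25, 42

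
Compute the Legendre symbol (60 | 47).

First reduce: 60 ≡ 13 (mod 47).
Reciprocity: 13 ≡ 1 and 47 ≡ 3 (mod 4), so (13/47) = +(47/13).
Reduce top mod 13: now compute (8/13).
Pull out 2^3: since 13 ≡ 5 (mod 8), (2/13) = -1, so (2/13)^3 = -1.
Reached (1/13) = 1. Collecting the sign flips along the way, the symbol is -1.

-1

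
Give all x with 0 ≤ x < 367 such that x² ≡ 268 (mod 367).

Since 367 ≡ 3 (mod 4), a square root of 268 is 268^((367+1)/4) = 268^92 mod 367.
Repeated squaring: 268^2≡259, 268^4≡287, 268^8≡161, 268^16≡231, 268^32≡146, 268^64≡30 (mod 367).
268^92 = 268^(64+16+8+4) ≡ 37 (mod 367).
Check: 37² = 1369 ≡ 268 (mod 367). The two roots are 37 and 330.

37, 330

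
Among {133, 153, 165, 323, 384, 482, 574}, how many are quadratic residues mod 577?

4

(133/577) = -1 → non-residue.
(153/577) = +1 → QR.
(165/577) = -1 → non-residue.
(323/577) = +1 → QR.
(384/577) = +1 → QR.
(482/577) = -1 → non-residue.
(574/577) = +1 → QR.
Total quadratic residues among the 7: 4.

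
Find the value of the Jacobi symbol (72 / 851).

Pull out 2^3: since 851 ≡ 3 (mod 8), (2/851) = -1, so (2/851)^3 = -1.
Reciprocity: 9 ≡ 1 and 851 ≡ 3 (mod 4), so (9/851) = +(851/9).
Reduce top mod 9: now compute (5/9).
Reciprocity: 5 ≡ 1 and 9 ≡ 1 (mod 4), so (5/9) = +(9/5).
Reduce top mod 5: now compute (4/5).
Pull out 2^2: since 5 ≡ 5 (mod 8), (2/5) = -1, so (2/5)^2 = +1.
Reached (1/5) = 1. Collecting the sign flips along the way, the symbol is -1.

-1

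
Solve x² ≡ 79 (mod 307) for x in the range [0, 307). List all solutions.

Since 307 ≡ 3 (mod 4), a square root of 79 is 79^((307+1)/4) = 79^77 mod 307.
Repeated squaring: 79^2≡101, 79^4≡70, 79^8≡295, 79^16≡144, 79^32≡167, 79^64≡259 (mod 307).
79^77 = 79^(64+8+4+1) ≡ 155 (mod 307).
Check: 155² = 24025 ≡ 79 (mod 307). The two roots are 152 and 155.

152, 155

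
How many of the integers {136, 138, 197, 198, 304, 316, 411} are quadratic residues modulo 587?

5

(136/587) = -1 → non-residue.
(138/587) = +1 → QR.
(197/587) = +1 → QR.
(198/587) = +1 → QR.
(304/587) = -1 → non-residue.
(316/587) = +1 → QR.
(411/587) = +1 → QR.
Total quadratic residues among the 7: 5.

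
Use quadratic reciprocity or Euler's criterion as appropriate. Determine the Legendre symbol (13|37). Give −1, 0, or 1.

-1

Reciprocity: 13 ≡ 1 and 37 ≡ 1 (mod 4), so (13/37) = +(37/13).
Reduce top mod 13: now compute (11/13).
Reciprocity: 11 ≡ 3 and 13 ≡ 1 (mod 4), so (11/13) = +(13/11).
Reduce top mod 11: now compute (2/11).
Pull out 2: since 11 ≡ 3 (mod 8), (2/11) = -1.
Reached (1/11) = 1. Collecting the sign flips along the way, the symbol is -1.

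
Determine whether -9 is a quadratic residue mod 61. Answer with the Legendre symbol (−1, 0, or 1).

1

Euler's criterion: (-9/61) ≡ 52^30 (mod 61).
52^2 ≡ 20 (mod 61)
52^4 ≡ 34 (mod 61)
52^8 ≡ 58 (mod 61)
52^16 ≡ 9 (mod 61)
52^30 = 52^(16+8+4+2) ≡ 1 (mod 61).
Result is 1, so (-9/61) = 1.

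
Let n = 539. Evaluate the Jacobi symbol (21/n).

0

Reciprocity: 21 ≡ 1 and 539 ≡ 3 (mod 4), so (21/539) = +(539/21).
Reduce top mod 21: now compute (14/21).
Pull out 2: since 21 ≡ 5 (mod 8), (2/21) = -1.
Reciprocity: 7 ≡ 3 and 21 ≡ 1 (mod 4), so (7/21) = +(21/7).
Reduce top mod 7: now compute (0/7).
Top reduces to 0: gcd > 1, so the symbol is 0.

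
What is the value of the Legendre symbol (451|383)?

First reduce: 451 ≡ 68 (mod 383).
Pull out 2^2: since 383 ≡ 7 (mod 8), (2/383) = +1, so (2/383)^2 = +1.
Reciprocity: 17 ≡ 1 and 383 ≡ 3 (mod 4), so (17/383) = +(383/17).
Reduce top mod 17: now compute (9/17).
Reciprocity: 9 ≡ 1 and 17 ≡ 1 (mod 4), so (9/17) = +(17/9).
Reduce top mod 9: now compute (8/9).
Pull out 2^3: since 9 ≡ 1 (mod 8), (2/9) = +1, so (2/9)^3 = +1.
Reached (1/9) = 1. Collecting the sign flips along the way, the symbol is +1.

1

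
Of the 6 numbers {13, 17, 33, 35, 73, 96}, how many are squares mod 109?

2

(13/109) = -1 → non-residue.
(17/109) = -1 → non-residue.
(33/109) = -1 → non-residue.
(35/109) = +1 → QR.
(73/109) = +1 → QR.
(96/109) = -1 → non-residue.
Total quadratic residues among the 6: 2.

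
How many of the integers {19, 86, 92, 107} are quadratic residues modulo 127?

2

(19/127) = +1 → QR.
(86/127) = -1 → non-residue.
(92/127) = -1 → non-residue.
(107/127) = +1 → QR.
Total quadratic residues among the 4: 2.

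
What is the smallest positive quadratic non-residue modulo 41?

(2/41) = +1, so 2 is a residue.
(3/41) = −1, so 3 is the smallest positive non-residue mod 41.

3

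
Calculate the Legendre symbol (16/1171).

1

Euler's criterion: (16/1171) ≡ 16^585 (mod 1171).
16^2 ≡ 256 (mod 1171)
16^4 ≡ 1131 (mod 1171)
16^8 ≡ 429 (mod 1171)
16^16 ≡ 194 (mod 1171)
16^32 ≡ 164 (mod 1171)
16^64 ≡ 1134 (mod 1171)
16^128 ≡ 198 (mod 1171)
16^256 ≡ 561 (mod 1171)
16^512 ≡ 893 (mod 1171)
16^585 = 16^(512+64+8+1) ≡ 1 (mod 1171).
Result is 1, so (16/1171) = 1.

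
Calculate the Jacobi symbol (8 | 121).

1

Pull out 2^3: since 121 ≡ 1 (mod 8), (2/121) = +1, so (2/121)^3 = +1.
Reached (1/121) = 1. Collecting the sign flips along the way, the symbol is +1.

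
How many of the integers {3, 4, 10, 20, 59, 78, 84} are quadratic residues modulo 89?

(3/89) = -1 → non-residue.
(4/89) = +1 → QR.
(10/89) = +1 → QR.
(20/89) = +1 → QR.
(59/89) = -1 → non-residue.
(78/89) = +1 → QR.
(84/89) = +1 → QR.
Total quadratic residues among the 7: 5.

5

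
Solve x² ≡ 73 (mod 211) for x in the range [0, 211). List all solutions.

101, 110

Since 211 ≡ 3 (mod 4), a square root of 73 is 73^((211+1)/4) = 73^53 mod 211.
Repeated squaring: 73^2≡54, 73^4≡173, 73^8≡178, 73^16≡34, 73^32≡101 (mod 211).
73^53 = 73^(32+16+4+1) ≡ 101 (mod 211).
Check: 101² = 10201 ≡ 73 (mod 211). The two roots are 101 and 110.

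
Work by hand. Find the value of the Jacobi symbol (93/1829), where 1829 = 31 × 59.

Reciprocity: 93 ≡ 1 and 1829 ≡ 1 (mod 4), so (93/1829) = +(1829/93).
Reduce top mod 93: now compute (62/93).
Pull out 2: since 93 ≡ 5 (mod 8), (2/93) = -1.
Reciprocity: 31 ≡ 3 and 93 ≡ 1 (mod 4), so (31/93) = +(93/31).
Reduce top mod 31: now compute (0/31).
Top reduces to 0: gcd > 1, so the symbol is 0.

0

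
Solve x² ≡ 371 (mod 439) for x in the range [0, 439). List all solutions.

69, 370

Since 439 ≡ 3 (mod 4), a square root of 371 is 371^((439+1)/4) = 371^110 mod 439.
Repeated squaring: 371^2≡234, 371^4≡320, 371^8≡113, 371^16≡38, 371^32≡127, 371^64≡325 (mod 439).
371^110 = 371^(64+32+8+4+2) ≡ 69 (mod 439).
Check: 69² = 4761 ≡ 371 (mod 439). The two roots are 69 and 370.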